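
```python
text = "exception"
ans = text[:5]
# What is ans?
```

text has length 9. The slice text[:5] selects indices [0, 1, 2, 3, 4] (0->'e', 1->'x', 2->'c', 3->'e', 4->'p'), giving 'excep'.

'excep'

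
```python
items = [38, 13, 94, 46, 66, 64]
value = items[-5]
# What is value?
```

items has length 6. Negative index -5 maps to positive index 6 + (-5) = 1. items[1] = 13.

13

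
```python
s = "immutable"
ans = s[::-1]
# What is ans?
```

s has length 9. The slice s[::-1] selects indices [8, 7, 6, 5, 4, 3, 2, 1, 0] (8->'e', 7->'l', 6->'b', 5->'a', 4->'t', 3->'u', 2->'m', 1->'m', 0->'i'), giving 'elbatummi'.

'elbatummi'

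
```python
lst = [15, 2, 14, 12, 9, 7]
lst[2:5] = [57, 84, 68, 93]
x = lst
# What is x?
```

lst starts as [15, 2, 14, 12, 9, 7] (length 6). The slice lst[2:5] covers indices [2, 3, 4] with values [14, 12, 9]. Replacing that slice with [57, 84, 68, 93] (different length) produces [15, 2, 57, 84, 68, 93, 7].

[15, 2, 57, 84, 68, 93, 7]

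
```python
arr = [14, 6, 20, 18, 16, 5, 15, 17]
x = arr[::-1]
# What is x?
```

arr has length 8. The slice arr[::-1] selects indices [7, 6, 5, 4, 3, 2, 1, 0] (7->17, 6->15, 5->5, 4->16, 3->18, 2->20, 1->6, 0->14), giving [17, 15, 5, 16, 18, 20, 6, 14].

[17, 15, 5, 16, 18, 20, 6, 14]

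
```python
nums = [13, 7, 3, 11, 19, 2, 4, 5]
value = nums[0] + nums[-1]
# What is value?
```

nums has length 8. nums[0] = 13.
nums has length 8. Negative index -1 maps to positive index 8 + (-1) = 7. nums[7] = 5.
Sum: 13 + 5 = 18.

18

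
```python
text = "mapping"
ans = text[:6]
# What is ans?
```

text has length 7. The slice text[:6] selects indices [0, 1, 2, 3, 4, 5] (0->'m', 1->'a', 2->'p', 3->'p', 4->'i', 5->'n'), giving 'mappin'.

'mappin'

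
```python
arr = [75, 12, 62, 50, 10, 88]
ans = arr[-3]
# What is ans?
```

arr has length 6. Negative index -3 maps to positive index 6 + (-3) = 3. arr[3] = 50.

50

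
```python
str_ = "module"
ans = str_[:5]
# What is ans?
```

str_ has length 6. The slice str_[:5] selects indices [0, 1, 2, 3, 4] (0->'m', 1->'o', 2->'d', 3->'u', 4->'l'), giving 'modul'.

'modul'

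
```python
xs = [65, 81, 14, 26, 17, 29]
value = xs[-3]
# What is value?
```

xs has length 6. Negative index -3 maps to positive index 6 + (-3) = 3. xs[3] = 26.

26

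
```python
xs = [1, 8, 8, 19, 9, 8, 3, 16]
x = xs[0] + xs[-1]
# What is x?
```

xs has length 8. xs[0] = 1.
xs has length 8. Negative index -1 maps to positive index 8 + (-1) = 7. xs[7] = 16.
Sum: 1 + 16 = 17.

17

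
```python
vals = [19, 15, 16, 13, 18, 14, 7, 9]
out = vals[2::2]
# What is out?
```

vals has length 8. The slice vals[2::2] selects indices [2, 4, 6] (2->16, 4->18, 6->7), giving [16, 18, 7].

[16, 18, 7]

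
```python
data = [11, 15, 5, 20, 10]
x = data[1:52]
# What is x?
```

data has length 5. The slice data[1:52] selects indices [1, 2, 3, 4] (1->15, 2->5, 3->20, 4->10), giving [15, 5, 20, 10].

[15, 5, 20, 10]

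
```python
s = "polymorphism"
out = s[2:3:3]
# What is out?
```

s has length 12. The slice s[2:3:3] selects indices [2] (2->'l'), giving 'l'.

'l'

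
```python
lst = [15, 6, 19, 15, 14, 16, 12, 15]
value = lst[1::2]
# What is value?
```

lst has length 8. The slice lst[1::2] selects indices [1, 3, 5, 7] (1->6, 3->15, 5->16, 7->15), giving [6, 15, 16, 15].

[6, 15, 16, 15]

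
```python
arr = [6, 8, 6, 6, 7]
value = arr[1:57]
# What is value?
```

arr has length 5. The slice arr[1:57] selects indices [1, 2, 3, 4] (1->8, 2->6, 3->6, 4->7), giving [8, 6, 6, 7].

[8, 6, 6, 7]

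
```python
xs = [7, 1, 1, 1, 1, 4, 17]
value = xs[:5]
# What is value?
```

xs has length 7. The slice xs[:5] selects indices [0, 1, 2, 3, 4] (0->7, 1->1, 2->1, 3->1, 4->1), giving [7, 1, 1, 1, 1].

[7, 1, 1, 1, 1]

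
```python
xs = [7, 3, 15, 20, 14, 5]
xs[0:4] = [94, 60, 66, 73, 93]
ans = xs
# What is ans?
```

xs starts as [7, 3, 15, 20, 14, 5] (length 6). The slice xs[0:4] covers indices [0, 1, 2, 3] with values [7, 3, 15, 20]. Replacing that slice with [94, 60, 66, 73, 93] (different length) produces [94, 60, 66, 73, 93, 14, 5].

[94, 60, 66, 73, 93, 14, 5]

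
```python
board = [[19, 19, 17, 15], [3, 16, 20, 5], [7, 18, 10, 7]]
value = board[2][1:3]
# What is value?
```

board[2] = [7, 18, 10, 7]. board[2] has length 4. The slice board[2][1:3] selects indices [1, 2] (1->18, 2->10), giving [18, 10].

[18, 10]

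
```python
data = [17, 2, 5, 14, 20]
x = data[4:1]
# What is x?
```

data has length 5. The slice data[4:1] resolves to an empty index range, so the result is [].

[]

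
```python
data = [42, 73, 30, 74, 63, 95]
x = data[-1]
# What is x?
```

data has length 6. Negative index -1 maps to positive index 6 + (-1) = 5. data[5] = 95.

95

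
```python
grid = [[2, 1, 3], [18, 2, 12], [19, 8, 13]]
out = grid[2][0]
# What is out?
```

grid[2] = [19, 8, 13]. Taking column 0 of that row yields 19.

19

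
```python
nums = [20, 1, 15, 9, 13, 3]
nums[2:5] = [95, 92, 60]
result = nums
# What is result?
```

nums starts as [20, 1, 15, 9, 13, 3] (length 6). The slice nums[2:5] covers indices [2, 3, 4] with values [15, 9, 13]. Replacing that slice with [95, 92, 60] (same length) produces [20, 1, 95, 92, 60, 3].

[20, 1, 95, 92, 60, 3]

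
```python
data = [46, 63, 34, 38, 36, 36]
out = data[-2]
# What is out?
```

data has length 6. Negative index -2 maps to positive index 6 + (-2) = 4. data[4] = 36.

36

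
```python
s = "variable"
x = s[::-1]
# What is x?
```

s has length 8. The slice s[::-1] selects indices [7, 6, 5, 4, 3, 2, 1, 0] (7->'e', 6->'l', 5->'b', 4->'a', 3->'i', 2->'r', 1->'a', 0->'v'), giving 'elbairav'.

'elbairav'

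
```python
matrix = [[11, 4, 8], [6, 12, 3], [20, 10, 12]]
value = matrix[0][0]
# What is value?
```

matrix[0] = [11, 4, 8]. Taking column 0 of that row yields 11.

11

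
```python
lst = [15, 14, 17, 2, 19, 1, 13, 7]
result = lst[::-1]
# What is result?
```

lst has length 8. The slice lst[::-1] selects indices [7, 6, 5, 4, 3, 2, 1, 0] (7->7, 6->13, 5->1, 4->19, 3->2, 2->17, 1->14, 0->15), giving [7, 13, 1, 19, 2, 17, 14, 15].

[7, 13, 1, 19, 2, 17, 14, 15]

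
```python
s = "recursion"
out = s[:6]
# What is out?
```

s has length 9. The slice s[:6] selects indices [0, 1, 2, 3, 4, 5] (0->'r', 1->'e', 2->'c', 3->'u', 4->'r', 5->'s'), giving 'recurs'.

'recurs'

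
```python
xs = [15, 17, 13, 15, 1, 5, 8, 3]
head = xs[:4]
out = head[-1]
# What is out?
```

xs has length 8. The slice xs[:4] selects indices [0, 1, 2, 3] (0->15, 1->17, 2->13, 3->15), giving [15, 17, 13, 15]. So head = [15, 17, 13, 15]. Then head[-1] = 15.

15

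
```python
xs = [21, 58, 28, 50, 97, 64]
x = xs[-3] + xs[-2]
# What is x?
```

xs has length 6. Negative index -3 maps to positive index 6 + (-3) = 3. xs[3] = 50.
xs has length 6. Negative index -2 maps to positive index 6 + (-2) = 4. xs[4] = 97.
Sum: 50 + 97 = 147.

147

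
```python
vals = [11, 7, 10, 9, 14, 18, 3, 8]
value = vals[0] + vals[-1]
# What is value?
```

vals has length 8. vals[0] = 11.
vals has length 8. Negative index -1 maps to positive index 8 + (-1) = 7. vals[7] = 8.
Sum: 11 + 8 = 19.

19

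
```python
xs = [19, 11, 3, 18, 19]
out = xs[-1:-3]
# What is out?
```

xs has length 5. The slice xs[-1:-3] resolves to an empty index range, so the result is [].

[]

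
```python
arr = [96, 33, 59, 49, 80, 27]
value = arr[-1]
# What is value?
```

arr has length 6. Negative index -1 maps to positive index 6 + (-1) = 5. arr[5] = 27.

27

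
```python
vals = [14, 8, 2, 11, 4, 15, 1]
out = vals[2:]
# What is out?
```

vals has length 7. The slice vals[2:] selects indices [2, 3, 4, 5, 6] (2->2, 3->11, 4->4, 5->15, 6->1), giving [2, 11, 4, 15, 1].

[2, 11, 4, 15, 1]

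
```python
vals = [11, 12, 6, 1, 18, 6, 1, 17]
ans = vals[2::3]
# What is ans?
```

vals has length 8. The slice vals[2::3] selects indices [2, 5] (2->6, 5->6), giving [6, 6].

[6, 6]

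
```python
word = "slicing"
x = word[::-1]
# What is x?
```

word has length 7. The slice word[::-1] selects indices [6, 5, 4, 3, 2, 1, 0] (6->'g', 5->'n', 4->'i', 3->'c', 2->'i', 1->'l', 0->'s'), giving 'gnicils'.

'gnicils'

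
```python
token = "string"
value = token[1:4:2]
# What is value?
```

token has length 6. The slice token[1:4:2] selects indices [1, 3] (1->'t', 3->'i'), giving 'ti'.

'ti'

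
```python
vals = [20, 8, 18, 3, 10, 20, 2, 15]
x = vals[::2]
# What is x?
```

vals has length 8. The slice vals[::2] selects indices [0, 2, 4, 6] (0->20, 2->18, 4->10, 6->2), giving [20, 18, 10, 2].

[20, 18, 10, 2]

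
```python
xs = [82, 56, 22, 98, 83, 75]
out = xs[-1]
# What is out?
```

xs has length 6. Negative index -1 maps to positive index 6 + (-1) = 5. xs[5] = 75.

75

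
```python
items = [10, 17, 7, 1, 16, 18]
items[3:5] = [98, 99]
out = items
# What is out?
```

items starts as [10, 17, 7, 1, 16, 18] (length 6). The slice items[3:5] covers indices [3, 4] with values [1, 16]. Replacing that slice with [98, 99] (same length) produces [10, 17, 7, 98, 99, 18].

[10, 17, 7, 98, 99, 18]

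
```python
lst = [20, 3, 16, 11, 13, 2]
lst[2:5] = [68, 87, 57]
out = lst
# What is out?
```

lst starts as [20, 3, 16, 11, 13, 2] (length 6). The slice lst[2:5] covers indices [2, 3, 4] with values [16, 11, 13]. Replacing that slice with [68, 87, 57] (same length) produces [20, 3, 68, 87, 57, 2].

[20, 3, 68, 87, 57, 2]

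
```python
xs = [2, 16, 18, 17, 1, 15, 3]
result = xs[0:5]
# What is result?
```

xs has length 7. The slice xs[0:5] selects indices [0, 1, 2, 3, 4] (0->2, 1->16, 2->18, 3->17, 4->1), giving [2, 16, 18, 17, 1].

[2, 16, 18, 17, 1]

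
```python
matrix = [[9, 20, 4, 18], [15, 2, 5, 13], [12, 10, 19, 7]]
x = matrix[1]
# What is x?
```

matrix has 3 rows. Row 1 is [15, 2, 5, 13].

[15, 2, 5, 13]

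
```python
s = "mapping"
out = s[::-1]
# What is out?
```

s has length 7. The slice s[::-1] selects indices [6, 5, 4, 3, 2, 1, 0] (6->'g', 5->'n', 4->'i', 3->'p', 2->'p', 1->'a', 0->'m'), giving 'gnippam'.

'gnippam'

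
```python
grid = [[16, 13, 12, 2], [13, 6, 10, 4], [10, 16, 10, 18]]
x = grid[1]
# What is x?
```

grid has 3 rows. Row 1 is [13, 6, 10, 4].

[13, 6, 10, 4]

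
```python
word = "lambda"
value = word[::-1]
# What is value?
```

word has length 6. The slice word[::-1] selects indices [5, 4, 3, 2, 1, 0] (5->'a', 4->'d', 3->'b', 2->'m', 1->'a', 0->'l'), giving 'adbmal'.

'adbmal'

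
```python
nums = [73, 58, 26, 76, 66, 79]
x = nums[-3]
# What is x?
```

nums has length 6. Negative index -3 maps to positive index 6 + (-3) = 3. nums[3] = 76.

76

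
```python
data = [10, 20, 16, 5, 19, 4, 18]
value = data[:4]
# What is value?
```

data has length 7. The slice data[:4] selects indices [0, 1, 2, 3] (0->10, 1->20, 2->16, 3->5), giving [10, 20, 16, 5].

[10, 20, 16, 5]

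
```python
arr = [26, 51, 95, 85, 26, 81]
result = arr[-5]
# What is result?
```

arr has length 6. Negative index -5 maps to positive index 6 + (-5) = 1. arr[1] = 51.

51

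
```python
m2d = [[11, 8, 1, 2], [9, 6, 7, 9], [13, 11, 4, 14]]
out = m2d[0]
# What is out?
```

m2d has 3 rows. Row 0 is [11, 8, 1, 2].

[11, 8, 1, 2]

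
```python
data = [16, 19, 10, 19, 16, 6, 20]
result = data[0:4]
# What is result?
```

data has length 7. The slice data[0:4] selects indices [0, 1, 2, 3] (0->16, 1->19, 2->10, 3->19), giving [16, 19, 10, 19].

[16, 19, 10, 19]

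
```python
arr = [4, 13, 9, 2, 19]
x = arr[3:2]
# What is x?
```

arr has length 5. The slice arr[3:2] resolves to an empty index range, so the result is [].

[]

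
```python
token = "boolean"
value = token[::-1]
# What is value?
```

token has length 7. The slice token[::-1] selects indices [6, 5, 4, 3, 2, 1, 0] (6->'n', 5->'a', 4->'e', 3->'l', 2->'o', 1->'o', 0->'b'), giving 'naeloob'.

'naeloob'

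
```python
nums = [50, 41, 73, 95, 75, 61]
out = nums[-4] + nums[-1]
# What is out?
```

nums has length 6. Negative index -4 maps to positive index 6 + (-4) = 2. nums[2] = 73.
nums has length 6. Negative index -1 maps to positive index 6 + (-1) = 5. nums[5] = 61.
Sum: 73 + 61 = 134.

134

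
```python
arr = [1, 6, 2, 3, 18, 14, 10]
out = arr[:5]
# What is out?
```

arr has length 7. The slice arr[:5] selects indices [0, 1, 2, 3, 4] (0->1, 1->6, 2->2, 3->3, 4->18), giving [1, 6, 2, 3, 18].

[1, 6, 2, 3, 18]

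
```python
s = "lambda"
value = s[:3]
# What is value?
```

s has length 6. The slice s[:3] selects indices [0, 1, 2] (0->'l', 1->'a', 2->'m'), giving 'lam'.

'lam'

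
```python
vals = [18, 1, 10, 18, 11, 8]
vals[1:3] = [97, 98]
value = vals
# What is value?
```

vals starts as [18, 1, 10, 18, 11, 8] (length 6). The slice vals[1:3] covers indices [1, 2] with values [1, 10]. Replacing that slice with [97, 98] (same length) produces [18, 97, 98, 18, 11, 8].

[18, 97, 98, 18, 11, 8]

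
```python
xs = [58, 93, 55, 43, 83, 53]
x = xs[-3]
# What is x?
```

xs has length 6. Negative index -3 maps to positive index 6 + (-3) = 3. xs[3] = 43.

43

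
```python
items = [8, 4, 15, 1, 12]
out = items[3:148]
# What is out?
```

items has length 5. The slice items[3:148] selects indices [3, 4] (3->1, 4->12), giving [1, 12].

[1, 12]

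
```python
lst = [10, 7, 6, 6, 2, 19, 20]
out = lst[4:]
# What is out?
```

lst has length 7. The slice lst[4:] selects indices [4, 5, 6] (4->2, 5->19, 6->20), giving [2, 19, 20].

[2, 19, 20]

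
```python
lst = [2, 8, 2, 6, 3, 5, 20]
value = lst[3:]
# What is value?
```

lst has length 7. The slice lst[3:] selects indices [3, 4, 5, 6] (3->6, 4->3, 5->5, 6->20), giving [6, 3, 5, 20].

[6, 3, 5, 20]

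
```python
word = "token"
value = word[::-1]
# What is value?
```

word has length 5. The slice word[::-1] selects indices [4, 3, 2, 1, 0] (4->'n', 3->'e', 2->'k', 1->'o', 0->'t'), giving 'nekot'.

'nekot'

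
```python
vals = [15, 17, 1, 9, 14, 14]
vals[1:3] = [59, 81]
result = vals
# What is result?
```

vals starts as [15, 17, 1, 9, 14, 14] (length 6). The slice vals[1:3] covers indices [1, 2] with values [17, 1]. Replacing that slice with [59, 81] (same length) produces [15, 59, 81, 9, 14, 14].

[15, 59, 81, 9, 14, 14]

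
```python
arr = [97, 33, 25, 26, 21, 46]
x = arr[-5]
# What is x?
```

arr has length 6. Negative index -5 maps to positive index 6 + (-5) = 1. arr[1] = 33.

33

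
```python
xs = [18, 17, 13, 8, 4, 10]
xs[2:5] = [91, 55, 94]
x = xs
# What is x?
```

xs starts as [18, 17, 13, 8, 4, 10] (length 6). The slice xs[2:5] covers indices [2, 3, 4] with values [13, 8, 4]. Replacing that slice with [91, 55, 94] (same length) produces [18, 17, 91, 55, 94, 10].

[18, 17, 91, 55, 94, 10]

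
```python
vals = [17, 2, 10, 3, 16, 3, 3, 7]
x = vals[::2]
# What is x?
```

vals has length 8. The slice vals[::2] selects indices [0, 2, 4, 6] (0->17, 2->10, 4->16, 6->3), giving [17, 10, 16, 3].

[17, 10, 16, 3]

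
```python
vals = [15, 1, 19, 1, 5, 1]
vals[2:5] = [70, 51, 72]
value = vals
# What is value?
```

vals starts as [15, 1, 19, 1, 5, 1] (length 6). The slice vals[2:5] covers indices [2, 3, 4] with values [19, 1, 5]. Replacing that slice with [70, 51, 72] (same length) produces [15, 1, 70, 51, 72, 1].

[15, 1, 70, 51, 72, 1]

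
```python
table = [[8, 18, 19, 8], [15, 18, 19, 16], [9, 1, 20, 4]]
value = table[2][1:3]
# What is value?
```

table[2] = [9, 1, 20, 4]. table[2] has length 4. The slice table[2][1:3] selects indices [1, 2] (1->1, 2->20), giving [1, 20].

[1, 20]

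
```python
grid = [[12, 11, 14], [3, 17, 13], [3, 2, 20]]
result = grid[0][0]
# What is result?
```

grid[0] = [12, 11, 14]. Taking column 0 of that row yields 12.

12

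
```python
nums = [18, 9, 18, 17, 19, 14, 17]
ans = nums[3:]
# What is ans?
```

nums has length 7. The slice nums[3:] selects indices [3, 4, 5, 6] (3->17, 4->19, 5->14, 6->17), giving [17, 19, 14, 17].

[17, 19, 14, 17]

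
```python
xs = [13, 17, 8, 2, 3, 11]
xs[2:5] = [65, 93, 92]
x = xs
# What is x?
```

xs starts as [13, 17, 8, 2, 3, 11] (length 6). The slice xs[2:5] covers indices [2, 3, 4] with values [8, 2, 3]. Replacing that slice with [65, 93, 92] (same length) produces [13, 17, 65, 93, 92, 11].

[13, 17, 65, 93, 92, 11]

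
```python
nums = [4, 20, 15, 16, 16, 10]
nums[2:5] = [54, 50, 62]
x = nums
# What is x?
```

nums starts as [4, 20, 15, 16, 16, 10] (length 6). The slice nums[2:5] covers indices [2, 3, 4] with values [15, 16, 16]. Replacing that slice with [54, 50, 62] (same length) produces [4, 20, 54, 50, 62, 10].

[4, 20, 54, 50, 62, 10]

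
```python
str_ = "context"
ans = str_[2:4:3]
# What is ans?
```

str_ has length 7. The slice str_[2:4:3] selects indices [2] (2->'n'), giving 'n'.

'n'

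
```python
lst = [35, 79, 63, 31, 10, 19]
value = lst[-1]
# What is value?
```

lst has length 6. Negative index -1 maps to positive index 6 + (-1) = 5. lst[5] = 19.

19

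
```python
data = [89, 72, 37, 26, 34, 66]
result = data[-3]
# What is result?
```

data has length 6. Negative index -3 maps to positive index 6 + (-3) = 3. data[3] = 26.

26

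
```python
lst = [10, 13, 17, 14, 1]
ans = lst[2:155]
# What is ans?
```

lst has length 5. The slice lst[2:155] selects indices [2, 3, 4] (2->17, 3->14, 4->1), giving [17, 14, 1].

[17, 14, 1]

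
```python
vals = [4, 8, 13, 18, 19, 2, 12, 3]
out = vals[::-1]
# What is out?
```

vals has length 8. The slice vals[::-1] selects indices [7, 6, 5, 4, 3, 2, 1, 0] (7->3, 6->12, 5->2, 4->19, 3->18, 2->13, 1->8, 0->4), giving [3, 12, 2, 19, 18, 13, 8, 4].

[3, 12, 2, 19, 18, 13, 8, 4]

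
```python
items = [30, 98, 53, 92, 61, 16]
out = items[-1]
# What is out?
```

items has length 6. Negative index -1 maps to positive index 6 + (-1) = 5. items[5] = 16.

16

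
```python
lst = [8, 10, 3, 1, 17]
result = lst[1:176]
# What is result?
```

lst has length 5. The slice lst[1:176] selects indices [1, 2, 3, 4] (1->10, 2->3, 3->1, 4->17), giving [10, 3, 1, 17].

[10, 3, 1, 17]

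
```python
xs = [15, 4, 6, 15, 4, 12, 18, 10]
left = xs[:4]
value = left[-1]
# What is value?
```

xs has length 8. The slice xs[:4] selects indices [0, 1, 2, 3] (0->15, 1->4, 2->6, 3->15), giving [15, 4, 6, 15]. So left = [15, 4, 6, 15]. Then left[-1] = 15.

15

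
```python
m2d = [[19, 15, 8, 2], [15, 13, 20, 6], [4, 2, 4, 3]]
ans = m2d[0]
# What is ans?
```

m2d has 3 rows. Row 0 is [19, 15, 8, 2].

[19, 15, 8, 2]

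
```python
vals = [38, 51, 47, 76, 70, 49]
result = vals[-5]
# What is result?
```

vals has length 6. Negative index -5 maps to positive index 6 + (-5) = 1. vals[1] = 51.

51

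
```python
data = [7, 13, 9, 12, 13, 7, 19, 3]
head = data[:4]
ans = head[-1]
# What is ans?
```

data has length 8. The slice data[:4] selects indices [0, 1, 2, 3] (0->7, 1->13, 2->9, 3->12), giving [7, 13, 9, 12]. So head = [7, 13, 9, 12]. Then head[-1] = 12.

12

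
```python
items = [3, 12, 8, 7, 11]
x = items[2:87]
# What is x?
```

items has length 5. The slice items[2:87] selects indices [2, 3, 4] (2->8, 3->7, 4->11), giving [8, 7, 11].

[8, 7, 11]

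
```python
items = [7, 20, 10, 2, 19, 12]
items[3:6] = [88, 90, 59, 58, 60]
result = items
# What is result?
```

items starts as [7, 20, 10, 2, 19, 12] (length 6). The slice items[3:6] covers indices [3, 4, 5] with values [2, 19, 12]. Replacing that slice with [88, 90, 59, 58, 60] (different length) produces [7, 20, 10, 88, 90, 59, 58, 60].

[7, 20, 10, 88, 90, 59, 58, 60]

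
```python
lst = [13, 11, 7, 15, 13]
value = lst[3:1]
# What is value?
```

lst has length 5. The slice lst[3:1] resolves to an empty index range, so the result is [].

[]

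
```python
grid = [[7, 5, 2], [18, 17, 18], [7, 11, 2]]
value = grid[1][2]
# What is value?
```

grid[1] = [18, 17, 18]. Taking column 2 of that row yields 18.

18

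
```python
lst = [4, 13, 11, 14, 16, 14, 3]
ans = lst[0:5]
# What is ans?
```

lst has length 7. The slice lst[0:5] selects indices [0, 1, 2, 3, 4] (0->4, 1->13, 2->11, 3->14, 4->16), giving [4, 13, 11, 14, 16].

[4, 13, 11, 14, 16]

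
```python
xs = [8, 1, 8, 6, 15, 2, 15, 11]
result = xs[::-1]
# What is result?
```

xs has length 8. The slice xs[::-1] selects indices [7, 6, 5, 4, 3, 2, 1, 0] (7->11, 6->15, 5->2, 4->15, 3->6, 2->8, 1->1, 0->8), giving [11, 15, 2, 15, 6, 8, 1, 8].

[11, 15, 2, 15, 6, 8, 1, 8]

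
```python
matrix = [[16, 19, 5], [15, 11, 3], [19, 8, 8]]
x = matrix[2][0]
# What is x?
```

matrix[2] = [19, 8, 8]. Taking column 0 of that row yields 19.

19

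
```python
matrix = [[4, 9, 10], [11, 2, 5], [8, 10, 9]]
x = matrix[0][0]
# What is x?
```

matrix[0] = [4, 9, 10]. Taking column 0 of that row yields 4.

4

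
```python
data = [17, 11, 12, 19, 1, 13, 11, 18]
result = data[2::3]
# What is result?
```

data has length 8. The slice data[2::3] selects indices [2, 5] (2->12, 5->13), giving [12, 13].

[12, 13]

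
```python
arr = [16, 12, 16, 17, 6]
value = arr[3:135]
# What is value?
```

arr has length 5. The slice arr[3:135] selects indices [3, 4] (3->17, 4->6), giving [17, 6].

[17, 6]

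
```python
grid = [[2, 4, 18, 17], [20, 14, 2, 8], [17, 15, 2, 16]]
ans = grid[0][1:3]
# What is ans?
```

grid[0] = [2, 4, 18, 17]. grid[0] has length 4. The slice grid[0][1:3] selects indices [1, 2] (1->4, 2->18), giving [4, 18].

[4, 18]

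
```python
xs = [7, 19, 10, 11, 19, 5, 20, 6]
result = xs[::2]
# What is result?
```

xs has length 8. The slice xs[::2] selects indices [0, 2, 4, 6] (0->7, 2->10, 4->19, 6->20), giving [7, 10, 19, 20].

[7, 10, 19, 20]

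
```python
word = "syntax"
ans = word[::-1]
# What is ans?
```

word has length 6. The slice word[::-1] selects indices [5, 4, 3, 2, 1, 0] (5->'x', 4->'a', 3->'t', 2->'n', 1->'y', 0->'s'), giving 'xatnys'.

'xatnys'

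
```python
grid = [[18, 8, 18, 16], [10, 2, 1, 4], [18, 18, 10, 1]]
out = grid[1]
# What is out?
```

grid has 3 rows. Row 1 is [10, 2, 1, 4].

[10, 2, 1, 4]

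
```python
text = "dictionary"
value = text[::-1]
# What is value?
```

text has length 10. The slice text[::-1] selects indices [9, 8, 7, 6, 5, 4, 3, 2, 1, 0] (9->'y', 8->'r', 7->'a', 6->'n', 5->'o', 4->'i', 3->'t', 2->'c', 1->'i', 0->'d'), giving 'yranoitcid'.

'yranoitcid'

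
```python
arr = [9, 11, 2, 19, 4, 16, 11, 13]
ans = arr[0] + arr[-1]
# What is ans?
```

arr has length 8. arr[0] = 9.
arr has length 8. Negative index -1 maps to positive index 8 + (-1) = 7. arr[7] = 13.
Sum: 9 + 13 = 22.

22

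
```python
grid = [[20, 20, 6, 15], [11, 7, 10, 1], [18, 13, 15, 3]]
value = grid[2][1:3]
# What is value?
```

grid[2] = [18, 13, 15, 3]. grid[2] has length 4. The slice grid[2][1:3] selects indices [1, 2] (1->13, 2->15), giving [13, 15].

[13, 15]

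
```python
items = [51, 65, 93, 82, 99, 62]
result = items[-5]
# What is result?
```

items has length 6. Negative index -5 maps to positive index 6 + (-5) = 1. items[1] = 65.

65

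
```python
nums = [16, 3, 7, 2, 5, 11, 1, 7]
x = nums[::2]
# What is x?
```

nums has length 8. The slice nums[::2] selects indices [0, 2, 4, 6] (0->16, 2->7, 4->5, 6->1), giving [16, 7, 5, 1].

[16, 7, 5, 1]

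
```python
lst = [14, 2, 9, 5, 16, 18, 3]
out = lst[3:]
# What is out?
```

lst has length 7. The slice lst[3:] selects indices [3, 4, 5, 6] (3->5, 4->16, 5->18, 6->3), giving [5, 16, 18, 3].

[5, 16, 18, 3]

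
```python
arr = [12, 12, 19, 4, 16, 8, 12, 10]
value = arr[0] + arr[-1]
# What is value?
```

arr has length 8. arr[0] = 12.
arr has length 8. Negative index -1 maps to positive index 8 + (-1) = 7. arr[7] = 10.
Sum: 12 + 10 = 22.

22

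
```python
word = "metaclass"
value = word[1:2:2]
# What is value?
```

word has length 9. The slice word[1:2:2] selects indices [1] (1->'e'), giving 'e'.

'e'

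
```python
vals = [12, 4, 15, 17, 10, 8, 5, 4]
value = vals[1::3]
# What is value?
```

vals has length 8. The slice vals[1::3] selects indices [1, 4, 7] (1->4, 4->10, 7->4), giving [4, 10, 4].

[4, 10, 4]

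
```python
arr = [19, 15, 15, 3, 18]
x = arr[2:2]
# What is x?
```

arr has length 5. The slice arr[2:2] resolves to an empty index range, so the result is [].

[]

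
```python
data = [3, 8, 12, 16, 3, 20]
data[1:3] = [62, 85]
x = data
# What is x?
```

data starts as [3, 8, 12, 16, 3, 20] (length 6). The slice data[1:3] covers indices [1, 2] with values [8, 12]. Replacing that slice with [62, 85] (same length) produces [3, 62, 85, 16, 3, 20].

[3, 62, 85, 16, 3, 20]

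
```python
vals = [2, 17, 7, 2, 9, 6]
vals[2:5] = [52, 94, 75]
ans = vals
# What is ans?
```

vals starts as [2, 17, 7, 2, 9, 6] (length 6). The slice vals[2:5] covers indices [2, 3, 4] with values [7, 2, 9]. Replacing that slice with [52, 94, 75] (same length) produces [2, 17, 52, 94, 75, 6].

[2, 17, 52, 94, 75, 6]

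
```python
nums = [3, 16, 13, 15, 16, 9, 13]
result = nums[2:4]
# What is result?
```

nums has length 7. The slice nums[2:4] selects indices [2, 3] (2->13, 3->15), giving [13, 15].

[13, 15]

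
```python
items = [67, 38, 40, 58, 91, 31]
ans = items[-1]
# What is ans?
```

items has length 6. Negative index -1 maps to positive index 6 + (-1) = 5. items[5] = 31.

31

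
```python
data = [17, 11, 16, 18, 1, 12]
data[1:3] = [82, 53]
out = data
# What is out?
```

data starts as [17, 11, 16, 18, 1, 12] (length 6). The slice data[1:3] covers indices [1, 2] with values [11, 16]. Replacing that slice with [82, 53] (same length) produces [17, 82, 53, 18, 1, 12].

[17, 82, 53, 18, 1, 12]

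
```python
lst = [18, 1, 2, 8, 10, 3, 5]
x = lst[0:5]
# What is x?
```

lst has length 7. The slice lst[0:5] selects indices [0, 1, 2, 3, 4] (0->18, 1->1, 2->2, 3->8, 4->10), giving [18, 1, 2, 8, 10].

[18, 1, 2, 8, 10]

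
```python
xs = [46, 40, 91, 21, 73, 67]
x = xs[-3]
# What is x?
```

xs has length 6. Negative index -3 maps to positive index 6 + (-3) = 3. xs[3] = 21.

21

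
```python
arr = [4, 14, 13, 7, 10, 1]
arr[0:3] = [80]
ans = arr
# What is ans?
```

arr starts as [4, 14, 13, 7, 10, 1] (length 6). The slice arr[0:3] covers indices [0, 1, 2] with values [4, 14, 13]. Replacing that slice with [80] (different length) produces [80, 7, 10, 1].

[80, 7, 10, 1]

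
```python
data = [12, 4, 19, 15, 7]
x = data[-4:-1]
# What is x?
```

data has length 5. The slice data[-4:-1] selects indices [1, 2, 3] (1->4, 2->19, 3->15), giving [4, 19, 15].

[4, 19, 15]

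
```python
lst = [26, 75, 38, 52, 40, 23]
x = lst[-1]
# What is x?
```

lst has length 6. Negative index -1 maps to positive index 6 + (-1) = 5. lst[5] = 23.

23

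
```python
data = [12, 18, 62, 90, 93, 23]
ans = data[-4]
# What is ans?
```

data has length 6. Negative index -4 maps to positive index 6 + (-4) = 2. data[2] = 62.

62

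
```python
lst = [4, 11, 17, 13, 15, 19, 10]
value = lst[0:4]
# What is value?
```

lst has length 7. The slice lst[0:4] selects indices [0, 1, 2, 3] (0->4, 1->11, 2->17, 3->13), giving [4, 11, 17, 13].

[4, 11, 17, 13]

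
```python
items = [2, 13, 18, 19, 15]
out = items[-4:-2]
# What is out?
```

items has length 5. The slice items[-4:-2] selects indices [1, 2] (1->13, 2->18), giving [13, 18].

[13, 18]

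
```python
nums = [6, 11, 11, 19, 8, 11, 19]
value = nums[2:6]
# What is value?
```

nums has length 7. The slice nums[2:6] selects indices [2, 3, 4, 5] (2->11, 3->19, 4->8, 5->11), giving [11, 19, 8, 11].

[11, 19, 8, 11]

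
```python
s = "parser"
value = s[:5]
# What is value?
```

s has length 6. The slice s[:5] selects indices [0, 1, 2, 3, 4] (0->'p', 1->'a', 2->'r', 3->'s', 4->'e'), giving 'parse'.

'parse'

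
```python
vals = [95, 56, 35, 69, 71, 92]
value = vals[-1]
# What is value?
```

vals has length 6. Negative index -1 maps to positive index 6 + (-1) = 5. vals[5] = 92.

92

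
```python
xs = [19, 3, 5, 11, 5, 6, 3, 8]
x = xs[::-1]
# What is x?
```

xs has length 8. The slice xs[::-1] selects indices [7, 6, 5, 4, 3, 2, 1, 0] (7->8, 6->3, 5->6, 4->5, 3->11, 2->5, 1->3, 0->19), giving [8, 3, 6, 5, 11, 5, 3, 19].

[8, 3, 6, 5, 11, 5, 3, 19]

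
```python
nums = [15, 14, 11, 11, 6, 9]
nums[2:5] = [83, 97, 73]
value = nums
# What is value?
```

nums starts as [15, 14, 11, 11, 6, 9] (length 6). The slice nums[2:5] covers indices [2, 3, 4] with values [11, 11, 6]. Replacing that slice with [83, 97, 73] (same length) produces [15, 14, 83, 97, 73, 9].

[15, 14, 83, 97, 73, 9]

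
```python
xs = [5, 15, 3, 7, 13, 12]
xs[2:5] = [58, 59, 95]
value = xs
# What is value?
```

xs starts as [5, 15, 3, 7, 13, 12] (length 6). The slice xs[2:5] covers indices [2, 3, 4] with values [3, 7, 13]. Replacing that slice with [58, 59, 95] (same length) produces [5, 15, 58, 59, 95, 12].

[5, 15, 58, 59, 95, 12]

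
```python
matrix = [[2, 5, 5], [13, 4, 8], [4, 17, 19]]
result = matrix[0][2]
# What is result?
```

matrix[0] = [2, 5, 5]. Taking column 2 of that row yields 5.

5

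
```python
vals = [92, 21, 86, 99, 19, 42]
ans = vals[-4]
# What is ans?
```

vals has length 6. Negative index -4 maps to positive index 6 + (-4) = 2. vals[2] = 86.

86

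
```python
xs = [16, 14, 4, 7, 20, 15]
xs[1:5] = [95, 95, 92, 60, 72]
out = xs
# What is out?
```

xs starts as [16, 14, 4, 7, 20, 15] (length 6). The slice xs[1:5] covers indices [1, 2, 3, 4] with values [14, 4, 7, 20]. Replacing that slice with [95, 95, 92, 60, 72] (different length) produces [16, 95, 95, 92, 60, 72, 15].

[16, 95, 95, 92, 60, 72, 15]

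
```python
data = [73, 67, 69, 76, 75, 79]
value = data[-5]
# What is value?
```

data has length 6. Negative index -5 maps to positive index 6 + (-5) = 1. data[1] = 67.

67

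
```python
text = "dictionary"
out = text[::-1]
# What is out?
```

text has length 10. The slice text[::-1] selects indices [9, 8, 7, 6, 5, 4, 3, 2, 1, 0] (9->'y', 8->'r', 7->'a', 6->'n', 5->'o', 4->'i', 3->'t', 2->'c', 1->'i', 0->'d'), giving 'yranoitcid'.

'yranoitcid'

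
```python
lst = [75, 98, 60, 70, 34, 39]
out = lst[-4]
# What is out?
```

lst has length 6. Negative index -4 maps to positive index 6 + (-4) = 2. lst[2] = 60.

60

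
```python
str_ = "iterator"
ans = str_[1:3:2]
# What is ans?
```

str_ has length 8. The slice str_[1:3:2] selects indices [1] (1->'t'), giving 't'.

't'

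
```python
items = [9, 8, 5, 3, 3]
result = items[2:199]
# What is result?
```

items has length 5. The slice items[2:199] selects indices [2, 3, 4] (2->5, 3->3, 4->3), giving [5, 3, 3].

[5, 3, 3]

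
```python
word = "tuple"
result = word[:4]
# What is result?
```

word has length 5. The slice word[:4] selects indices [0, 1, 2, 3] (0->'t', 1->'u', 2->'p', 3->'l'), giving 'tupl'.

'tupl'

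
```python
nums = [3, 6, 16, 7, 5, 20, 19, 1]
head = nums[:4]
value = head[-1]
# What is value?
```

nums has length 8. The slice nums[:4] selects indices [0, 1, 2, 3] (0->3, 1->6, 2->16, 3->7), giving [3, 6, 16, 7]. So head = [3, 6, 16, 7]. Then head[-1] = 7.

7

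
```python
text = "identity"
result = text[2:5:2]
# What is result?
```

text has length 8. The slice text[2:5:2] selects indices [2, 4] (2->'e', 4->'t'), giving 'et'.

'et'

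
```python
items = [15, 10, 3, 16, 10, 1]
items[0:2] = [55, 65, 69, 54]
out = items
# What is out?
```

items starts as [15, 10, 3, 16, 10, 1] (length 6). The slice items[0:2] covers indices [0, 1] with values [15, 10]. Replacing that slice with [55, 65, 69, 54] (different length) produces [55, 65, 69, 54, 3, 16, 10, 1].

[55, 65, 69, 54, 3, 16, 10, 1]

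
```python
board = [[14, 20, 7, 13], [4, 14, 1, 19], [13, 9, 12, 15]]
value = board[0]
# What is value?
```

board has 3 rows. Row 0 is [14, 20, 7, 13].

[14, 20, 7, 13]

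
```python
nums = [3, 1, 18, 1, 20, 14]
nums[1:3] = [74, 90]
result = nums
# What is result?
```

nums starts as [3, 1, 18, 1, 20, 14] (length 6). The slice nums[1:3] covers indices [1, 2] with values [1, 18]. Replacing that slice with [74, 90] (same length) produces [3, 74, 90, 1, 20, 14].

[3, 74, 90, 1, 20, 14]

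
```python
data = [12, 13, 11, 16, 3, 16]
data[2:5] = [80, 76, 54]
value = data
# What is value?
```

data starts as [12, 13, 11, 16, 3, 16] (length 6). The slice data[2:5] covers indices [2, 3, 4] with values [11, 16, 3]. Replacing that slice with [80, 76, 54] (same length) produces [12, 13, 80, 76, 54, 16].

[12, 13, 80, 76, 54, 16]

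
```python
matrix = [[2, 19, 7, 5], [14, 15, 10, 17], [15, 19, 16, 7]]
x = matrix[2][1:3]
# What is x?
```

matrix[2] = [15, 19, 16, 7]. matrix[2] has length 4. The slice matrix[2][1:3] selects indices [1, 2] (1->19, 2->16), giving [19, 16].

[19, 16]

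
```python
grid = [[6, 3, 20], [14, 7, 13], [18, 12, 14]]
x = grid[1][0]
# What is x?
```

grid[1] = [14, 7, 13]. Taking column 0 of that row yields 14.

14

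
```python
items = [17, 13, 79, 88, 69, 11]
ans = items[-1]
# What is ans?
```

items has length 6. Negative index -1 maps to positive index 6 + (-1) = 5. items[5] = 11.

11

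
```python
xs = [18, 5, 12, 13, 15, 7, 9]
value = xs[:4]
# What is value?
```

xs has length 7. The slice xs[:4] selects indices [0, 1, 2, 3] (0->18, 1->5, 2->12, 3->13), giving [18, 5, 12, 13].

[18, 5, 12, 13]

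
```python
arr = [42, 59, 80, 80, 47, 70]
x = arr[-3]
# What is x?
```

arr has length 6. Negative index -3 maps to positive index 6 + (-3) = 3. arr[3] = 80.

80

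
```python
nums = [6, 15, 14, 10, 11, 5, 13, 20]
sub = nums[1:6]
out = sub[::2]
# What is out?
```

nums has length 8. The slice nums[1:6] selects indices [1, 2, 3, 4, 5] (1->15, 2->14, 3->10, 4->11, 5->5), giving [15, 14, 10, 11, 5]. So sub = [15, 14, 10, 11, 5]. sub has length 5. The slice sub[::2] selects indices [0, 2, 4] (0->15, 2->10, 4->5), giving [15, 10, 5].

[15, 10, 5]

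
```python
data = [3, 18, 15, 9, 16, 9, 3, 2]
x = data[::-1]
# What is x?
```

data has length 8. The slice data[::-1] selects indices [7, 6, 5, 4, 3, 2, 1, 0] (7->2, 6->3, 5->9, 4->16, 3->9, 2->15, 1->18, 0->3), giving [2, 3, 9, 16, 9, 15, 18, 3].

[2, 3, 9, 16, 9, 15, 18, 3]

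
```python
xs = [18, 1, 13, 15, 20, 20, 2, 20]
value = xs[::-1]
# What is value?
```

xs has length 8. The slice xs[::-1] selects indices [7, 6, 5, 4, 3, 2, 1, 0] (7->20, 6->2, 5->20, 4->20, 3->15, 2->13, 1->1, 0->18), giving [20, 2, 20, 20, 15, 13, 1, 18].

[20, 2, 20, 20, 15, 13, 1, 18]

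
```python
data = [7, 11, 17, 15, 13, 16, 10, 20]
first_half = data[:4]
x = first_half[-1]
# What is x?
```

data has length 8. The slice data[:4] selects indices [0, 1, 2, 3] (0->7, 1->11, 2->17, 3->15), giving [7, 11, 17, 15]. So first_half = [7, 11, 17, 15]. Then first_half[-1] = 15.

15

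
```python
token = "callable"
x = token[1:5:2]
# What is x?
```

token has length 8. The slice token[1:5:2] selects indices [1, 3] (1->'a', 3->'l'), giving 'al'.

'al'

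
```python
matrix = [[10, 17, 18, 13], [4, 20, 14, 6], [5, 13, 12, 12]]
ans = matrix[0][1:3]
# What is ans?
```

matrix[0] = [10, 17, 18, 13]. matrix[0] has length 4. The slice matrix[0][1:3] selects indices [1, 2] (1->17, 2->18), giving [17, 18].

[17, 18]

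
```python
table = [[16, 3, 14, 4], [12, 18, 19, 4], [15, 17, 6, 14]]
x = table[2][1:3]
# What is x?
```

table[2] = [15, 17, 6, 14]. table[2] has length 4. The slice table[2][1:3] selects indices [1, 2] (1->17, 2->6), giving [17, 6].

[17, 6]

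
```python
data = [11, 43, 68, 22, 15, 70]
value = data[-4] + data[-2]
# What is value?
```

data has length 6. Negative index -4 maps to positive index 6 + (-4) = 2. data[2] = 68.
data has length 6. Negative index -2 maps to positive index 6 + (-2) = 4. data[4] = 15.
Sum: 68 + 15 = 83.

83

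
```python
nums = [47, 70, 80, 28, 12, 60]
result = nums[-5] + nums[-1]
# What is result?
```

nums has length 6. Negative index -5 maps to positive index 6 + (-5) = 1. nums[1] = 70.
nums has length 6. Negative index -1 maps to positive index 6 + (-1) = 5. nums[5] = 60.
Sum: 70 + 60 = 130.

130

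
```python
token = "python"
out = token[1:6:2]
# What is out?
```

token has length 6. The slice token[1:6:2] selects indices [1, 3, 5] (1->'y', 3->'h', 5->'n'), giving 'yhn'.

'yhn'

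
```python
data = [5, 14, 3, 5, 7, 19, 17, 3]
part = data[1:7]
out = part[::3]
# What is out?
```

data has length 8. The slice data[1:7] selects indices [1, 2, 3, 4, 5, 6] (1->14, 2->3, 3->5, 4->7, 5->19, 6->17), giving [14, 3, 5, 7, 19, 17]. So part = [14, 3, 5, 7, 19, 17]. part has length 6. The slice part[::3] selects indices [0, 3] (0->14, 3->7), giving [14, 7].

[14, 7]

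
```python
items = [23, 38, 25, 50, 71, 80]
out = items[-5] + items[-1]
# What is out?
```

items has length 6. Negative index -5 maps to positive index 6 + (-5) = 1. items[1] = 38.
items has length 6. Negative index -1 maps to positive index 6 + (-1) = 5. items[5] = 80.
Sum: 38 + 80 = 118.

118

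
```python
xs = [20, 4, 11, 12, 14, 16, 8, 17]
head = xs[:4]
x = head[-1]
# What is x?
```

xs has length 8. The slice xs[:4] selects indices [0, 1, 2, 3] (0->20, 1->4, 2->11, 3->12), giving [20, 4, 11, 12]. So head = [20, 4, 11, 12]. Then head[-1] = 12.

12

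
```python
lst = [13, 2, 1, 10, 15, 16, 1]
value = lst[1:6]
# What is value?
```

lst has length 7. The slice lst[1:6] selects indices [1, 2, 3, 4, 5] (1->2, 2->1, 3->10, 4->15, 5->16), giving [2, 1, 10, 15, 16].

[2, 1, 10, 15, 16]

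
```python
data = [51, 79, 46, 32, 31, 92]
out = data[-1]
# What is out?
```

data has length 6. Negative index -1 maps to positive index 6 + (-1) = 5. data[5] = 92.

92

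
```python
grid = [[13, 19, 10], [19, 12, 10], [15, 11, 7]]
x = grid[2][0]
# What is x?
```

grid[2] = [15, 11, 7]. Taking column 0 of that row yields 15.

15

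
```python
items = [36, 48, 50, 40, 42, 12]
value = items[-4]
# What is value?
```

items has length 6. Negative index -4 maps to positive index 6 + (-4) = 2. items[2] = 50.

50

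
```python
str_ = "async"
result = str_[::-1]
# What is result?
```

str_ has length 5. The slice str_[::-1] selects indices [4, 3, 2, 1, 0] (4->'c', 3->'n', 2->'y', 1->'s', 0->'a'), giving 'cnysa'.

'cnysa'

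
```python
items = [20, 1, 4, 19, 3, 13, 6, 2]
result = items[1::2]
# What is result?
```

items has length 8. The slice items[1::2] selects indices [1, 3, 5, 7] (1->1, 3->19, 5->13, 7->2), giving [1, 19, 13, 2].

[1, 19, 13, 2]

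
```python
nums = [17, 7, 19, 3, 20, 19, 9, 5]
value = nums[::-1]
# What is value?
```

nums has length 8. The slice nums[::-1] selects indices [7, 6, 5, 4, 3, 2, 1, 0] (7->5, 6->9, 5->19, 4->20, 3->3, 2->19, 1->7, 0->17), giving [5, 9, 19, 20, 3, 19, 7, 17].

[5, 9, 19, 20, 3, 19, 7, 17]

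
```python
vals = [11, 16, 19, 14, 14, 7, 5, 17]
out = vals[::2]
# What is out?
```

vals has length 8. The slice vals[::2] selects indices [0, 2, 4, 6] (0->11, 2->19, 4->14, 6->5), giving [11, 19, 14, 5].

[11, 19, 14, 5]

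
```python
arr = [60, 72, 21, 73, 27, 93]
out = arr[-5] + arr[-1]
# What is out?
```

arr has length 6. Negative index -5 maps to positive index 6 + (-5) = 1. arr[1] = 72.
arr has length 6. Negative index -1 maps to positive index 6 + (-1) = 5. arr[5] = 93.
Sum: 72 + 93 = 165.

165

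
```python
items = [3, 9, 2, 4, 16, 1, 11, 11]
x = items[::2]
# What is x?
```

items has length 8. The slice items[::2] selects indices [0, 2, 4, 6] (0->3, 2->2, 4->16, 6->11), giving [3, 2, 16, 11].

[3, 2, 16, 11]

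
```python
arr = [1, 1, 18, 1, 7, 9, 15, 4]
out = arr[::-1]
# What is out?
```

arr has length 8. The slice arr[::-1] selects indices [7, 6, 5, 4, 3, 2, 1, 0] (7->4, 6->15, 5->9, 4->7, 3->1, 2->18, 1->1, 0->1), giving [4, 15, 9, 7, 1, 18, 1, 1].

[4, 15, 9, 7, 1, 18, 1, 1]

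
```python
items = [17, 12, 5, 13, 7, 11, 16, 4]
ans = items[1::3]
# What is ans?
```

items has length 8. The slice items[1::3] selects indices [1, 4, 7] (1->12, 4->7, 7->4), giving [12, 7, 4].

[12, 7, 4]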